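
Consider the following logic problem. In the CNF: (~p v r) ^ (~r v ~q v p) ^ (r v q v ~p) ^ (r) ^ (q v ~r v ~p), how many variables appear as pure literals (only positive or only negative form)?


Check each variable for pure literal status:
p: mixed (not pure)
q: mixed (not pure)
r: mixed (not pure)
Pure literal count = 0

0


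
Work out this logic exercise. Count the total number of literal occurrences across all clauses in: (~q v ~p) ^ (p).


Counting literals in each clause:
Clause 1: 2 literal(s)
Clause 2: 1 literal(s)
Total = 3

3


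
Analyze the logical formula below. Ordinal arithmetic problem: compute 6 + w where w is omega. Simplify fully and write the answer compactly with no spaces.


Compute 6 + w.
Ordinal + is associative but NOT commutative; for finite n>0, n + w = w but w + n stays w+n.
Any finite left addend is absorbed by w on the right: 6 + w = w.
Result = w

w


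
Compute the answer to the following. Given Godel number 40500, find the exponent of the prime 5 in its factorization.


Factorize 40500 by dividing by 5 repeatedly.
Division steps: 5 divides 40500 exactly 3 time(s).
Exponent of 5 = 3

3


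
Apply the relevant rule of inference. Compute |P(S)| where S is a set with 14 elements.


The power set of a set with n elements has 2^n elements.
|P(S)| = 2^14 = 16384

16384


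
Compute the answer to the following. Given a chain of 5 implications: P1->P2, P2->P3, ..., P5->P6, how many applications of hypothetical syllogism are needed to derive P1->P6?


With 5 implications in a chain connecting 6 propositions:
P1->P2, P2->P3, ..., P5->P6
Steps needed = (number of implications) - 1 = 5 - 1 = 4

4


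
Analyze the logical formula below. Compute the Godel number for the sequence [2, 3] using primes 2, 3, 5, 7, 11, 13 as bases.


Encode each element as an exponent of the corresponding prime:
  2^2 = 4
  3^3 = 27
Product = 4 * 27 = 108

108


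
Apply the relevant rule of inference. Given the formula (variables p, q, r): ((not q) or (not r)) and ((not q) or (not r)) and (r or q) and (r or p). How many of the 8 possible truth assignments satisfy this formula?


Evaluate all 8 assignments for p, q, r:
p=0, q=0, r=0: 0
p=0, q=0, r=1: 1
p=0, q=1, r=0: 0
p=0, q=1, r=1: 0
p=1, q=0, r=0: 0
p=1, q=0, r=1: 1
p=1, q=1, r=0: 1
p=1, q=1, r=1: 0
Satisfying count = 3

3


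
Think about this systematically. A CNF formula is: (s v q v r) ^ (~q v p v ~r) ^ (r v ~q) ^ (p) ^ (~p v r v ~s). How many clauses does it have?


A CNF formula is a conjunction of clauses.
Clauses are separated by ^.
Counting the conjuncts: 5 clauses.

5


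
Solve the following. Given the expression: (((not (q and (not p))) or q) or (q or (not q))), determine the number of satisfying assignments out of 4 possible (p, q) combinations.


Check all 4 assignments:
p=0, q=0: 1
p=0, q=1: 1
p=1, q=0: 1
p=1, q=1: 1
Count of True = 4

4


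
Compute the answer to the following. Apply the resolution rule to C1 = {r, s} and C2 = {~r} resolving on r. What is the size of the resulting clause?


Remove r from C1 and ~r from C2.
C1 remainder: {s}
C2 remainder: {}
Union (resolvent): {s}
Resolvent has 1 literal(s).

1


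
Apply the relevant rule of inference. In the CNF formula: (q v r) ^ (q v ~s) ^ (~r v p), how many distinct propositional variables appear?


Identify each variable that appears in the formula.
Variables found: p, q, r, s
Count = 4

4


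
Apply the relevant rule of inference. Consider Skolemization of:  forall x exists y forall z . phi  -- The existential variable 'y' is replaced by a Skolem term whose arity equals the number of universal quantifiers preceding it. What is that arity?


Quantifier prefix: forall x exists y forall z
'y' is existentially quantified at position 2.
Universal variables preceding it: x
Skolem function arity = 1

1


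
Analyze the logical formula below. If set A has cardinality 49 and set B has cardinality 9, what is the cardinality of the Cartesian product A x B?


The Cartesian product A x B contains all ordered pairs (a, b).
|A x B| = |A| * |B| = 49 * 9 = 441

441


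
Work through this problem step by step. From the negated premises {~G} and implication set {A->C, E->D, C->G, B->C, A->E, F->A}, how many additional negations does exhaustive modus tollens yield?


Initial negated facts: {~G}
Apply modus tollens to closure:
  ~G and C->G  =>  ~C
  ~C and B->C  =>  ~B
  ~C and A->C  =>  ~A
  ~A and F->A  =>  ~F
Final negated: {~A, ~B, ~C, ~F, ~G}
New negations: {~A, ~B, ~C, ~F}
Count = 4

4


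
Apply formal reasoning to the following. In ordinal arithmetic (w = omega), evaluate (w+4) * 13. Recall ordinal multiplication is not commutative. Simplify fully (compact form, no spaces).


Compute (w+4) * 13.
Ordinal * is associative and left-distributive over +, but NOT commutative; for finite n>1, n*w = w but w*n stays w*n.
(w+4) * 13 = (w+4) repeated 13 times. Each intermediate +4 is absorbed by the following w; only the last survives: w*13+4.
Result = w*13+4

w*13+4


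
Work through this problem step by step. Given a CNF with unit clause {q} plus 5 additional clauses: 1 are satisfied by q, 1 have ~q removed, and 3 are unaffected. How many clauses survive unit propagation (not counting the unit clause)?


Satisfied (removed): 1
Shortened (remain): 1
Unchanged (remain): 3
Remaining = 1 + 3 = 4

4


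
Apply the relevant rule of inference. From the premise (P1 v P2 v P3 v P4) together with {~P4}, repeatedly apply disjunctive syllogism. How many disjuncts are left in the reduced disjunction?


Original disjuncts (4): P1, P2, P3, P4
Negated (eliminate): ~P4
Remaining disjuncts: P1, P2, P3
Count = 4 - 1 = 3

3


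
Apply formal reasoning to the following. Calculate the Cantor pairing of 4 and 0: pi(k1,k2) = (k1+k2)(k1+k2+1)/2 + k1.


k1 + k2 = 4
(k1+k2)(k1+k2+1)/2 = 4 * 5 / 2 = 10
pi = 10 + 4 = 14

14


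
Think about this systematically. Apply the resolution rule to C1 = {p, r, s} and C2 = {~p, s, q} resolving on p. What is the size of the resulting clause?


Remove p from C1 and ~p from C2.
C1 remainder: {r, s}
C2 remainder: {s, q}
Union (resolvent): {q, r, s}
Resolvent has 3 literal(s).

3


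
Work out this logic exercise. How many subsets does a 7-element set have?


The power set of a set with n elements has 2^n elements.
|P(S)| = 2^7 = 128

128


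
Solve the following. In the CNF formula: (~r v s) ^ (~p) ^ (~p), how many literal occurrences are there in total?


Counting literals in each clause:
Clause 1: 2 literal(s)
Clause 2: 1 literal(s)
Clause 3: 1 literal(s)
Total = 4

4


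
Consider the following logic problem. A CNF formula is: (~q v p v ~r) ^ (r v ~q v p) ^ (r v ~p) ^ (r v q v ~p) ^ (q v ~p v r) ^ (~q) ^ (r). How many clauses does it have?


A CNF formula is a conjunction of clauses.
Clauses are separated by ^.
Counting the conjuncts: 7 clauses.

7


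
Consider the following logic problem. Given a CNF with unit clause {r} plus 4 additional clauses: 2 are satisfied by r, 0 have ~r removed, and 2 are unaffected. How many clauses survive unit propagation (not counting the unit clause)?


Satisfied (removed): 2
Shortened (remain): 0
Unchanged (remain): 2
Remaining = 0 + 2 = 2

2


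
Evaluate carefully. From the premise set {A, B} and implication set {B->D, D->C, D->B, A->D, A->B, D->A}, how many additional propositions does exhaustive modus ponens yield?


Initial facts: {A, B}
Apply modus ponens to closure:
  B and B->D  =>  D
  D and D->C  =>  C
Final known: {A, B, C, D}
New propositions: {C, D}
Count = 2

2


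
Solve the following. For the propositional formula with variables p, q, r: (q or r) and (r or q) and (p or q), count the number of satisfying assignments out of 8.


Evaluate all 8 assignments for p, q, r:
p=0, q=0, r=0: 0
p=0, q=0, r=1: 0
p=0, q=1, r=0: 1
p=0, q=1, r=1: 1
p=1, q=0, r=0: 0
p=1, q=0, r=1: 1
p=1, q=1, r=0: 1
p=1, q=1, r=1: 1
Satisfying count = 5

5


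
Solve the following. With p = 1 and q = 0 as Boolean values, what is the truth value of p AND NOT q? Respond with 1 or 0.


p = 1, q = 0
Operation: p AND NOT q
Evaluate: 1 AND NOT 0 = 1

1


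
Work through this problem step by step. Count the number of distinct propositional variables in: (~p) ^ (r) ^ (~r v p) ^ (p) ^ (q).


Identify each variable that appears in the formula.
Variables found: p, q, r
Count = 3

3


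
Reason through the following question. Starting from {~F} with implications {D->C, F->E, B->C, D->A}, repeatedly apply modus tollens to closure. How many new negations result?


Initial negated facts: {~F}
Apply modus tollens to closure:
  (no implication fires)
Final negated: {~F}
New negations: {(none)}
Count = 0

0


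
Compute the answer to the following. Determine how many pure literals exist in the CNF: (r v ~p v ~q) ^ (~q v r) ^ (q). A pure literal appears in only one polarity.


Check each variable for pure literal status:
p: pure negative
q: mixed (not pure)
r: pure positive
Pure literal count = 2

2


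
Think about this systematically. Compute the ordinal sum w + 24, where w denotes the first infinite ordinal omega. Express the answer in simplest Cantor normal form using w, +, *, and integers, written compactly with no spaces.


Compute w + 24.
Ordinal + is associative but NOT commutative; for finite n>0, n + w = w but w + n stays w+n.
w + 24 is already in normal form (a successor ordinal beyond w).
Result = w+24

w+24


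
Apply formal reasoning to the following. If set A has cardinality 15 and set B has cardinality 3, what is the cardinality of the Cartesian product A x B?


The Cartesian product A x B contains all ordered pairs (a, b).
|A x B| = |A| * |B| = 15 * 3 = 45

45


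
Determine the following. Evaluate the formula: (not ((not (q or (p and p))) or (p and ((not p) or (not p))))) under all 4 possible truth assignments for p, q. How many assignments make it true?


Check all 4 assignments:
p=0, q=0: 0
p=0, q=1: 1
p=1, q=0: 1
p=1, q=1: 1
Count of True = 3

3


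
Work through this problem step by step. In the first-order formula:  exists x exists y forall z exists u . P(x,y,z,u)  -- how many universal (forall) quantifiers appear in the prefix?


Quantifier prefix: exists x exists y forall z exists u
Mark each quantifier type:
  E E U E
Universal count = 1, Existential count = 3
Asked for universal (forall) quantifiers: 1

1


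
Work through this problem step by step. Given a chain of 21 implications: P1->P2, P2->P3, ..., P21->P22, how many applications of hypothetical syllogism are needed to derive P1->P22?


With 21 implications in a chain connecting 22 propositions:
P1->P2, P2->P3, ..., P21->P22
Steps needed = (number of implications) - 1 = 21 - 1 = 20

20


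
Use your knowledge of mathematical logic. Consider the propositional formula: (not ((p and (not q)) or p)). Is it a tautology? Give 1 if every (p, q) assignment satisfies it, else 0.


Check all 4 assignments:
p=0, q=0: 1
p=0, q=1: 1
p=1, q=0: 0
p=1, q=1: 0
Satisfying count = 2/4.
Tautology iff count = 4: no.

0


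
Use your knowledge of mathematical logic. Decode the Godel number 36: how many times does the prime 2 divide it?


Factorize 36 by dividing by 2 repeatedly.
Division steps: 2 divides 36 exactly 2 time(s).
Exponent of 2 = 2

2


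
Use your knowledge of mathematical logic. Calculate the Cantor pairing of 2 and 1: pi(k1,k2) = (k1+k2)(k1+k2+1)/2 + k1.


k1 + k2 = 3
(k1+k2)(k1+k2+1)/2 = 3 * 4 / 2 = 6
pi = 6 + 2 = 8

8


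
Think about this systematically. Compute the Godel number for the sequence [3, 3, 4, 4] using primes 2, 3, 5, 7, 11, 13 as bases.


Encode each element as an exponent of the corresponding prime:
  2^3 = 8
  3^3 = 27
  5^4 = 625
  7^4 = 2401
Product = 8 * 27 * 625 * 2401 = 324135000

324135000


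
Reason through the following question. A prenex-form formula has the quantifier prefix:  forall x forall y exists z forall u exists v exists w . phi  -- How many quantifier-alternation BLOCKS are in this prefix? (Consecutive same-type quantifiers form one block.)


Quantifier-type sequence: A A E A E E  (A=forall, E=exists)
Group into maximal same-type runs:
  Ax2 | Ex1 | Ax1 | Ex2
Number of blocks = 4

4


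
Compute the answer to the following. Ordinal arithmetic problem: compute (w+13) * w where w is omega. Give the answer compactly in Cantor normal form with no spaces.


Compute (w+13) * w.
Ordinal * is associative and left-distributive over +, but NOT commutative; for finite n>1, n*w = w but w*n stays w*n.
(w+13) * w = sup{(w+13)*k : k<w} = sup{w*k+13} = w^2 (the +13 tail is absorbed in the limit).
Result = w^2

w^2


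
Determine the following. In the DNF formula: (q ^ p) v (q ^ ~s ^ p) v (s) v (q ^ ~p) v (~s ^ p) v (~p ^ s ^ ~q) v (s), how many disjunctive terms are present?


A DNF formula is a disjunction of terms (conjunctions).
Terms are separated by v.
Counting the disjuncts: 7 terms.

7


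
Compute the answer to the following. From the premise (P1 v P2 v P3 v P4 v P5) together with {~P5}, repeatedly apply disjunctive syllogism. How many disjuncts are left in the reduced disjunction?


Original disjuncts (5): P1, P2, P3, P4, P5
Negated (eliminate): ~P5
Remaining disjuncts: P1, P2, P3, P4
Count = 5 - 1 = 4

4


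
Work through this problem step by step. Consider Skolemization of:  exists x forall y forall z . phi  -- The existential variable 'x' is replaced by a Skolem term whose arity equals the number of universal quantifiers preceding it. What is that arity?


Quantifier prefix: exists x forall y forall z
'x' is existentially quantified at position 1.
No universal quantifiers precede it.
Skolem function arity = 0 (a Skolem constant)

0


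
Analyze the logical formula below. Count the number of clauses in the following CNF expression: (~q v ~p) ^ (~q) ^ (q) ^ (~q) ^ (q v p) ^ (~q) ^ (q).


A CNF formula is a conjunction of clauses.
Clauses are separated by ^.
Counting the conjuncts: 7 clauses.

7


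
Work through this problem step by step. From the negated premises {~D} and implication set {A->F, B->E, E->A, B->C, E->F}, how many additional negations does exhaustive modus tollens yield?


Initial negated facts: {~D}
Apply modus tollens to closure:
  (no implication fires)
Final negated: {~D}
New negations: {(none)}
Count = 0

0


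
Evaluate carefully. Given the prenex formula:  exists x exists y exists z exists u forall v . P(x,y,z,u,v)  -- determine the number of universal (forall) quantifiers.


Quantifier prefix: exists x exists y exists z exists u forall v
Mark each quantifier type:
  E E E E U
Universal count = 1, Existential count = 4
Asked for universal (forall) quantifiers: 1

1


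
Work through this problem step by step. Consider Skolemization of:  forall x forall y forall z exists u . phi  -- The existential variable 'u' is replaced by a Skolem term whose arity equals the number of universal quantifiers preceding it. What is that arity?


Quantifier prefix: forall x forall y forall z exists u
'u' is existentially quantified at position 4.
Universal variables preceding it: x, y, z
Skolem function arity = 3

3


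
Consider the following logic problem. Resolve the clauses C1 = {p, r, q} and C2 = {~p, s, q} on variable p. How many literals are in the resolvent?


Remove p from C1 and ~p from C2.
C1 remainder: {r, q}
C2 remainder: {s, q}
Union (resolvent): {q, r, s}
Resolvent has 3 literal(s).

3


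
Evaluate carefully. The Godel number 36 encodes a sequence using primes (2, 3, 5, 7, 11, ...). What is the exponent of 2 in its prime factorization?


Factorize 36 by dividing by 2 repeatedly.
Division steps: 2 divides 36 exactly 2 time(s).
Exponent of 2 = 2

2


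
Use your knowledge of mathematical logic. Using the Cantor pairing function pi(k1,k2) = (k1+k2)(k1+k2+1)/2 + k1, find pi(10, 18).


k1 + k2 = 28
(k1+k2)(k1+k2+1)/2 = 28 * 29 / 2 = 406
pi = 406 + 10 = 416

416


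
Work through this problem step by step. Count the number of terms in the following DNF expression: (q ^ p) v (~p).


A DNF formula is a disjunction of terms (conjunctions).
Terms are separated by v.
Counting the disjuncts: 2 terms.

2


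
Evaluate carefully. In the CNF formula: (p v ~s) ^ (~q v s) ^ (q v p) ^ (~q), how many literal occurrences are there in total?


Counting literals in each clause:
Clause 1: 2 literal(s)
Clause 2: 2 literal(s)
Clause 3: 2 literal(s)
Clause 4: 1 literal(s)
Total = 7

7


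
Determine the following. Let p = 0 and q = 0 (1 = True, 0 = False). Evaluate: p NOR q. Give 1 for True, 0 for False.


p = 0, q = 0
Operation: p NOR q
Evaluate: 0 NOR 0 = 1

1


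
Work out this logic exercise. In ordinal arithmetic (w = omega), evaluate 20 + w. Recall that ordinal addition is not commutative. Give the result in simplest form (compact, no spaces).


Compute 20 + w.
Ordinal + is associative but NOT commutative; for finite n>0, n + w = w but w + n stays w+n.
Any finite left addend is absorbed by w on the right: 20 + w = w.
Result = w

w


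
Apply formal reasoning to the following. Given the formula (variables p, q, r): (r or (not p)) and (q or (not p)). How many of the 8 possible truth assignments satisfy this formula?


Evaluate all 8 assignments for p, q, r:
p=0, q=0, r=0: 1
p=0, q=0, r=1: 1
p=0, q=1, r=0: 1
p=0, q=1, r=1: 1
p=1, q=0, r=0: 0
p=1, q=0, r=1: 0
p=1, q=1, r=0: 0
p=1, q=1, r=1: 1
Satisfying count = 5

5


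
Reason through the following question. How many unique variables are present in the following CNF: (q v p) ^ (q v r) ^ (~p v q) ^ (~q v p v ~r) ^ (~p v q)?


Identify each variable that appears in the formula.
Variables found: p, q, r
Count = 3

3


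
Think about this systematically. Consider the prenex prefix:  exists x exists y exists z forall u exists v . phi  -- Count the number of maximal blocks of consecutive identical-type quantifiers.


Quantifier-type sequence: E E E A E  (A=forall, E=exists)
Group into maximal same-type runs:
  Ex3 | Ax1 | Ex1
Number of blocks = 3

3


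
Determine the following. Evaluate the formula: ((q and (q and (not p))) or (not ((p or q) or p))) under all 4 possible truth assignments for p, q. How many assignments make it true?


Check all 4 assignments:
p=0, q=0: 1
p=0, q=1: 1
p=1, q=0: 0
p=1, q=1: 0
Count of True = 2

2


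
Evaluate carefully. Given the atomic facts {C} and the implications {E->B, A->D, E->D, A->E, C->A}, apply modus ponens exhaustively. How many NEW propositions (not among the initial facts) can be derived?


Initial facts: {C}
Apply modus ponens to closure:
  C and C->A  =>  A
  A and A->D  =>  D
  A and A->E  =>  E
  E and E->B  =>  B
Final known: {A, B, C, D, E}
New propositions: {A, B, D, E}
Count = 4

4


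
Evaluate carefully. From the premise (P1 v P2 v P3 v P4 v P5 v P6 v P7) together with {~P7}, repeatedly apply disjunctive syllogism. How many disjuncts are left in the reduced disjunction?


Original disjuncts (7): P1, P2, P3, P4, P5, P6, P7
Negated (eliminate): ~P7
Remaining disjuncts: P1, P2, P3, P4, P5, P6
Count = 7 - 1 = 6

6


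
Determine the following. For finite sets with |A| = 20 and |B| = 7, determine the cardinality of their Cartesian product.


The Cartesian product A x B contains all ordered pairs (a, b).
|A x B| = |A| * |B| = 20 * 7 = 140

140


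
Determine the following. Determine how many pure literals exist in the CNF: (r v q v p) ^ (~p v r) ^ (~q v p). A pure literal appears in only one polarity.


Check each variable for pure literal status:
p: mixed (not pure)
q: mixed (not pure)
r: pure positive
Pure literal count = 1

1


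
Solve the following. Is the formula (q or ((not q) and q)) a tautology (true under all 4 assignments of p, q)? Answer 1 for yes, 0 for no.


Check all 4 assignments:
p=0, q=0: 0
p=0, q=1: 1
p=1, q=0: 0
p=1, q=1: 1
Satisfying count = 2/4.
Tautology iff count = 4: no.

0


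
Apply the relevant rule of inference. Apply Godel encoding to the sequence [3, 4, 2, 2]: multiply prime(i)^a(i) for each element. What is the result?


Encode each element as an exponent of the corresponding prime:
  2^3 = 8
  3^4 = 81
  5^2 = 25
  7^2 = 49
Product = 8 * 81 * 25 * 49 = 793800

793800


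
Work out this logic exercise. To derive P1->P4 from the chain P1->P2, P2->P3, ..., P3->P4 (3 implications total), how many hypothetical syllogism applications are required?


With 3 implications in a chain connecting 4 propositions:
P1->P2, P2->P3, ..., P3->P4
Steps needed = (number of implications) - 1 = 3 - 1 = 2

2


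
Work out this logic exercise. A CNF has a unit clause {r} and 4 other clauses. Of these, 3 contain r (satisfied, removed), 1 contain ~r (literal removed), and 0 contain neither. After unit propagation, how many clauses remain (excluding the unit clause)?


Satisfied (removed): 3
Shortened (remain): 1
Unchanged (remain): 0
Remaining = 1 + 0 = 1

1


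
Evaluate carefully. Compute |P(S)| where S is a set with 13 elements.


The power set of a set with n elements has 2^n elements.
|P(S)| = 2^13 = 8192

8192


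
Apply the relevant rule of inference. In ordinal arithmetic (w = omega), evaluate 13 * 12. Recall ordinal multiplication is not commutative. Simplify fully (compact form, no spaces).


Compute 13 * 12.
Ordinal * is associative and left-distributive over +, but NOT commutative; for finite n>1, n*w = w but w*n stays w*n.
Both finite; ordinal * agrees with natural *: 13 * 12 = 156.
Result = 156

156


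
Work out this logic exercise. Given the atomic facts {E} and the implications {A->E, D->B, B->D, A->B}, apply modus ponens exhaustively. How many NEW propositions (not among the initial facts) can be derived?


Initial facts: {E}
Apply modus ponens to closure:
  (no implication fires)
Final known: {E}
New propositions: {(none)}
Count = 0

0


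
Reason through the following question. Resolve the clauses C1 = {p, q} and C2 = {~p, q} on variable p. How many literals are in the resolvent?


Remove p from C1 and ~p from C2.
C1 remainder: {q}
C2 remainder: {q}
Union (resolvent): {q}
Resolvent has 1 literal(s).

1


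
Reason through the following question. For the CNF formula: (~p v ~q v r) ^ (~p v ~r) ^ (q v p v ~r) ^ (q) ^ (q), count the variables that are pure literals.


Check each variable for pure literal status:
p: mixed (not pure)
q: mixed (not pure)
r: mixed (not pure)
Pure literal count = 0

0


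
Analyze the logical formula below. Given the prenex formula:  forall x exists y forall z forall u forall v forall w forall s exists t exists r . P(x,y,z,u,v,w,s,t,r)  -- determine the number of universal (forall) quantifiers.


Quantifier prefix: forall x exists y forall z forall u forall v forall w forall s exists t exists r
Mark each quantifier type:
  U E U U U U U E E
Universal count = 6, Existential count = 3
Asked for universal (forall) quantifiers: 6

6


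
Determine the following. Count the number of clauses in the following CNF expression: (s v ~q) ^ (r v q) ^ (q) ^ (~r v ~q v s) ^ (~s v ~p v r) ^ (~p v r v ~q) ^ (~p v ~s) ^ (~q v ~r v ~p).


A CNF formula is a conjunction of clauses.
Clauses are separated by ^.
Counting the conjuncts: 8 clauses.

8


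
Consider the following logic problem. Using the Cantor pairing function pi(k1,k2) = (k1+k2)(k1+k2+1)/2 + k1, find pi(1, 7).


k1 + k2 = 8
(k1+k2)(k1+k2+1)/2 = 8 * 9 / 2 = 36
pi = 36 + 1 = 37

37


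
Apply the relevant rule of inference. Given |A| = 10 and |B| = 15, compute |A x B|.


The Cartesian product A x B contains all ordered pairs (a, b).
|A x B| = |A| * |B| = 10 * 15 = 150

150


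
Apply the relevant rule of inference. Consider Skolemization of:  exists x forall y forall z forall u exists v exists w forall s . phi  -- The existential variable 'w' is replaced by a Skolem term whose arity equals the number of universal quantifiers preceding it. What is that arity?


Quantifier prefix: exists x forall y forall z forall u exists v exists w forall s
'w' is existentially quantified at position 6.
Universal variables preceding it: y, z, u
Skolem function arity = 3

3


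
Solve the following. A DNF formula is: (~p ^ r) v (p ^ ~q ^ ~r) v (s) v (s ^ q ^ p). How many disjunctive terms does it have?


A DNF formula is a disjunction of terms (conjunctions).
Terms are separated by v.
Counting the disjuncts: 4 terms.

4


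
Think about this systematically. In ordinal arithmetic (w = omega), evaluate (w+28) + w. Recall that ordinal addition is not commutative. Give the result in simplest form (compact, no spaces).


Compute (w+28) + w.
Ordinal + is associative but NOT commutative; for finite n>0, n + w = w but w + n stays w+n.
(w+28) + w = w + (28+w) = w + w = w*2 (the finite tail 28 is absorbed by the right w).
Result = w*2

w*2


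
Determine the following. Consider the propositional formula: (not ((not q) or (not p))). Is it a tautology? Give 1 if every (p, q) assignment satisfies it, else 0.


Check all 4 assignments:
p=0, q=0: 0
p=0, q=1: 0
p=1, q=0: 0
p=1, q=1: 1
Satisfying count = 1/4.
Tautology iff count = 4: no.

0


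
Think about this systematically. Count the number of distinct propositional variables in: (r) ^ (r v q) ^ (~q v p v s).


Identify each variable that appears in the formula.
Variables found: p, q, r, s
Count = 4

4


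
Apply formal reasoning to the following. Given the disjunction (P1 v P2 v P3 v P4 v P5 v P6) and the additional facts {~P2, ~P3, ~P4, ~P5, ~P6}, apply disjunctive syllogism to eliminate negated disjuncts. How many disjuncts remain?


Original disjuncts (6): P1, P2, P3, P4, P5, P6
Negated (eliminate): ~P2, ~P3, ~P4, ~P5, ~P6
Remaining disjuncts: P1
Count = 6 - 5 = 1

1


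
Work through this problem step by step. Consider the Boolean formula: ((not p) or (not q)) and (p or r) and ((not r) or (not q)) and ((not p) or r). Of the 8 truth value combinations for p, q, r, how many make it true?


Evaluate all 8 assignments for p, q, r:
p=0, q=0, r=0: 0
p=0, q=0, r=1: 1
p=0, q=1, r=0: 0
p=0, q=1, r=1: 0
p=1, q=0, r=0: 0
p=1, q=0, r=1: 1
p=1, q=1, r=0: 0
p=1, q=1, r=1: 0
Satisfying count = 2

2


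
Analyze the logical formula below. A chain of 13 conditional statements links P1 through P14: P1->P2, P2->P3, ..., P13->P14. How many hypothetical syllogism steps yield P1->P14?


With 13 implications in a chain connecting 14 propositions:
P1->P2, P2->P3, ..., P13->P14
Steps needed = (number of implications) - 1 = 13 - 1 = 12

12


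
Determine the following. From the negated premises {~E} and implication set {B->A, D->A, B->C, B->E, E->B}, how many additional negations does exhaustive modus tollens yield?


Initial negated facts: {~E}
Apply modus tollens to closure:
  ~E and B->E  =>  ~B
Final negated: {~B, ~E}
New negations: {~B}
Count = 1

1


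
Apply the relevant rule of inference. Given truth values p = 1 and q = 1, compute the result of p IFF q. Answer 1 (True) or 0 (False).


p = 1, q = 1
Operation: p IFF q
Evaluate: 1 IFF 1 = 1

1


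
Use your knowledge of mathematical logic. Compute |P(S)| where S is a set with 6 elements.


The power set of a set with n elements has 2^n elements.
|P(S)| = 2^6 = 64

64


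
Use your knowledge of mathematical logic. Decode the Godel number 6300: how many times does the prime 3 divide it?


Factorize 6300 by dividing by 3 repeatedly.
Division steps: 3 divides 6300 exactly 2 time(s).
Exponent of 3 = 2

2


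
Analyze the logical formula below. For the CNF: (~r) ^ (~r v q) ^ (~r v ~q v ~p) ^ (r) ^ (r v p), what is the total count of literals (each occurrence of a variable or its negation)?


Counting literals in each clause:
Clause 1: 1 literal(s)
Clause 2: 2 literal(s)
Clause 3: 3 literal(s)
Clause 4: 1 literal(s)
Clause 5: 2 literal(s)
Total = 9

9


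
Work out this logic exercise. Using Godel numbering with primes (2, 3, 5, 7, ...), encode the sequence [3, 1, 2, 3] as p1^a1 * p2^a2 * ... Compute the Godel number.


Encode each element as an exponent of the corresponding prime:
  2^3 = 8
  3^1 = 3
  5^2 = 25
  7^3 = 343
Product = 8 * 3 * 25 * 343 = 205800

205800


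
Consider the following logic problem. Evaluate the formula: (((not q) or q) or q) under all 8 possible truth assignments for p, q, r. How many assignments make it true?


Check all 8 assignments:
p=0, q=0, r=0: 1
p=0, q=0, r=1: 1
p=0, q=1, r=0: 1
p=0, q=1, r=1: 1
p=1, q=0, r=0: 1
p=1, q=0, r=1: 1
p=1, q=1, r=0: 1
p=1, q=1, r=1: 1
Count of True = 8

8


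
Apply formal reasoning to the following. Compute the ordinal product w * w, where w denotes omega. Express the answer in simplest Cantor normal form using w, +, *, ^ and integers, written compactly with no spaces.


Compute w * w.
Ordinal * is associative and left-distributive over +, but NOT commutative; for finite n>1, n*w = w but w*n stays w*n.
w * w = w^2 by definition.
Result = w^2

w^2


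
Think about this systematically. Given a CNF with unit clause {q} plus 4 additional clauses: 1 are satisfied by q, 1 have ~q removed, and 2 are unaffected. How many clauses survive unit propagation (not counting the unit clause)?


Satisfied (removed): 1
Shortened (remain): 1
Unchanged (remain): 2
Remaining = 1 + 2 = 3

3


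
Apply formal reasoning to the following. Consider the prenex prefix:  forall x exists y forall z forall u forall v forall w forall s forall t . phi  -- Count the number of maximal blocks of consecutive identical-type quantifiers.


Quantifier-type sequence: A E A A A A A A  (A=forall, E=exists)
Group into maximal same-type runs:
  Ax1 | Ex1 | Ax6
Number of blocks = 3

3


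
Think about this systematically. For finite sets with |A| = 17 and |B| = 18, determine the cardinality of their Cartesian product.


The Cartesian product A x B contains all ordered pairs (a, b).
|A x B| = |A| * |B| = 17 * 18 = 306

306


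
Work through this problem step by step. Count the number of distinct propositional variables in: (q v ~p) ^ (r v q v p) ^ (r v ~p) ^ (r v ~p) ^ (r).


Identify each variable that appears in the formula.
Variables found: p, q, r
Count = 3

3


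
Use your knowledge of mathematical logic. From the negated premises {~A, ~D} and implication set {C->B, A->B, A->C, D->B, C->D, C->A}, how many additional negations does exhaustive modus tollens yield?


Initial negated facts: {~A, ~D}
Apply modus tollens to closure:
  ~D and C->D  =>  ~C
Final negated: {~A, ~C, ~D}
New negations: {~C}
Count = 1

1


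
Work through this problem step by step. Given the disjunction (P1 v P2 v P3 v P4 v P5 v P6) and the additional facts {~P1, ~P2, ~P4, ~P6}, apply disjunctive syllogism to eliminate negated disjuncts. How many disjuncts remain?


Original disjuncts (6): P1, P2, P3, P4, P5, P6
Negated (eliminate): ~P1, ~P2, ~P4, ~P6
Remaining disjuncts: P3, P5
Count = 6 - 4 = 2

2


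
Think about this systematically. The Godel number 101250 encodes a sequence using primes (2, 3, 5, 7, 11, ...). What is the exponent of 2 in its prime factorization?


Factorize 101250 by dividing by 2 repeatedly.
Division steps: 2 divides 101250 exactly 1 time(s).
Exponent of 2 = 1

1


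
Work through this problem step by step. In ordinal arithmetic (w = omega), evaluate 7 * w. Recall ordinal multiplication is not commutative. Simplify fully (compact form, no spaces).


Compute 7 * w.
Ordinal * is associative and left-distributive over +, but NOT commutative; for finite n>1, n*w = w but w*n stays w*n.
For finite n>0, n * w = sup{n*k : k<w} = w. So 7 * w = w.
Result = w

w


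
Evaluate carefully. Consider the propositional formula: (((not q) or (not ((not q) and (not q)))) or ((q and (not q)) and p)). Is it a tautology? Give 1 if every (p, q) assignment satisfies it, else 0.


Check all 4 assignments:
p=0, q=0: 1
p=0, q=1: 1
p=1, q=0: 1
p=1, q=1: 1
Satisfying count = 4/4.
Tautology iff count = 4: yes.

1


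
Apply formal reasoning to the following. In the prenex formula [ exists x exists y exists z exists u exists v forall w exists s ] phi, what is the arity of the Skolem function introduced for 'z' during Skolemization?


Quantifier prefix: exists x exists y exists z exists u exists v forall w exists s
'z' is existentially quantified at position 3.
No universal quantifiers precede it.
Skolem function arity = 0 (a Skolem constant)

0


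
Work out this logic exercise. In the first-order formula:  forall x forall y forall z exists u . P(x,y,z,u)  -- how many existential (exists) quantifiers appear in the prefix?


Quantifier prefix: forall x forall y forall z exists u
Mark each quantifier type:
  U U U E
Universal count = 3, Existential count = 1
Asked for existential (exists) quantifiers: 1

1


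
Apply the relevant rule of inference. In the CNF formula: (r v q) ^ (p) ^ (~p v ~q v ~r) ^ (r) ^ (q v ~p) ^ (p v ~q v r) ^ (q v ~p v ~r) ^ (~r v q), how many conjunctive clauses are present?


A CNF formula is a conjunction of clauses.
Clauses are separated by ^.
Counting the conjuncts: 8 clauses.

8


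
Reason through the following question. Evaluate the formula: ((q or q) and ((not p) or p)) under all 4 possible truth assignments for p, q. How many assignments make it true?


Check all 4 assignments:
p=0, q=0: 0
p=0, q=1: 1
p=1, q=0: 0
p=1, q=1: 1
Count of True = 2

2


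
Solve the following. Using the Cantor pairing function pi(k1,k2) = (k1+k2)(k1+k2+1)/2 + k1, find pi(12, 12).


k1 + k2 = 24
(k1+k2)(k1+k2+1)/2 = 24 * 25 / 2 = 300
pi = 300 + 12 = 312

312


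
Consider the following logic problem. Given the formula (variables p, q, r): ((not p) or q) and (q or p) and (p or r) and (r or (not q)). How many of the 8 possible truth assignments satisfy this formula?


Evaluate all 8 assignments for p, q, r:
p=0, q=0, r=0: 0
p=0, q=0, r=1: 0
p=0, q=1, r=0: 0
p=0, q=1, r=1: 1
p=1, q=0, r=0: 0
p=1, q=0, r=1: 0
p=1, q=1, r=0: 0
p=1, q=1, r=1: 1
Satisfying count = 2

2


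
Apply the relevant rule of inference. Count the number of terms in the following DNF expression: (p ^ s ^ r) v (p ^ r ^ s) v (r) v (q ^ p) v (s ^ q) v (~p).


A DNF formula is a disjunction of terms (conjunctions).
Terms are separated by v.
Counting the disjuncts: 6 terms.

6


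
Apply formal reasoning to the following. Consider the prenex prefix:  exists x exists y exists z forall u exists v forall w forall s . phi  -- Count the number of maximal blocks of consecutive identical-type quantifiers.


Quantifier-type sequence: E E E A E A A  (A=forall, E=exists)
Group into maximal same-type runs:
  Ex3 | Ax1 | Ex1 | Ax2
Number of blocks = 4

4


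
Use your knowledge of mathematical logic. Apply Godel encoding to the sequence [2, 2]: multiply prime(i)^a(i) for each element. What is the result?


Encode each element as an exponent of the corresponding prime:
  2^2 = 4
  3^2 = 9
Product = 4 * 9 = 36

36


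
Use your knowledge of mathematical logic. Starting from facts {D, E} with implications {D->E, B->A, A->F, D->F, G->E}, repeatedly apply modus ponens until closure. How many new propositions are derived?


Initial facts: {D, E}
Apply modus ponens to closure:
  D and D->F  =>  F
Final known: {D, E, F}
New propositions: {F}
Count = 1

1


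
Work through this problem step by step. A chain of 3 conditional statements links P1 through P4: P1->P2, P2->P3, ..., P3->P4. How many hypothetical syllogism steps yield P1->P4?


With 3 implications in a chain connecting 4 propositions:
P1->P2, P2->P3, ..., P3->P4
Steps needed = (number of implications) - 1 = 3 - 1 = 2

2


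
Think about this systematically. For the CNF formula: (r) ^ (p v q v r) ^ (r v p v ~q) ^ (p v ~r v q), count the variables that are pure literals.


Check each variable for pure literal status:
p: pure positive
q: mixed (not pure)
r: mixed (not pure)
Pure literal count = 1

1


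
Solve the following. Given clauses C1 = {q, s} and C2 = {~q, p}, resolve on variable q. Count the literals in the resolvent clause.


Remove q from C1 and ~q from C2.
C1 remainder: {s}
C2 remainder: {p}
Union (resolvent): {p, s}
Resolvent has 2 literal(s).

2


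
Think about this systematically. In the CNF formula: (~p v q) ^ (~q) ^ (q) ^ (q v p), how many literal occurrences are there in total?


Counting literals in each clause:
Clause 1: 2 literal(s)
Clause 2: 1 literal(s)
Clause 3: 1 literal(s)
Clause 4: 2 literal(s)
Total = 6

6


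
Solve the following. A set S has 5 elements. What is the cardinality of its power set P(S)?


The power set of a set with n elements has 2^n elements.
|P(S)| = 2^5 = 32

32


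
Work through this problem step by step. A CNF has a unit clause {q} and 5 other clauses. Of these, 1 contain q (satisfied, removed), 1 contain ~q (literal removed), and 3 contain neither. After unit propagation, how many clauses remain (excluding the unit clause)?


Satisfied (removed): 1
Shortened (remain): 1
Unchanged (remain): 3
Remaining = 1 + 3 = 4

4


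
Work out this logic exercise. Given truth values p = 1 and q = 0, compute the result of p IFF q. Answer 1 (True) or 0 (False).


p = 1, q = 0
Operation: p IFF q
Evaluate: 1 IFF 0 = 0

0


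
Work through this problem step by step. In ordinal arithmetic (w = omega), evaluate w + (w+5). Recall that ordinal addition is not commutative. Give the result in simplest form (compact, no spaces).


Compute w + (w+5).
Ordinal + is associative but NOT commutative; for finite n>0, n + w = w but w + n stays w+n.
w + (w+5) = (w+w) + 5 = w*2+5.
Result = w*2+5

w*2+5


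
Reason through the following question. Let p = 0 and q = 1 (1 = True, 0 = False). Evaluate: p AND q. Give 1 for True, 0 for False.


p = 0, q = 1
Operation: p AND q
Evaluate: 0 AND 1 = 0

0


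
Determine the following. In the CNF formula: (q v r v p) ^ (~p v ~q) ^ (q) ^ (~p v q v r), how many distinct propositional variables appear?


Identify each variable that appears in the formula.
Variables found: p, q, r
Count = 3

3


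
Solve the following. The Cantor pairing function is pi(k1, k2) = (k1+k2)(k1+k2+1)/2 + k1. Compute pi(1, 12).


k1 + k2 = 13
(k1+k2)(k1+k2+1)/2 = 13 * 14 / 2 = 91
pi = 91 + 1 = 92

92


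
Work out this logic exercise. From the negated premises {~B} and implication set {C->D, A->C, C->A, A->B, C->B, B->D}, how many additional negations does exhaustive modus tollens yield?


Initial negated facts: {~B}
Apply modus tollens to closure:
  ~B and A->B  =>  ~A
  ~B and C->B  =>  ~C
Final negated: {~A, ~B, ~C}
New negations: {~A, ~C}
Count = 2

2


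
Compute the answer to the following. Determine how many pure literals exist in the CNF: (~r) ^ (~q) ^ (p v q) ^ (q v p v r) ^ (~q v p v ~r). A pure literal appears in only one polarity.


Check each variable for pure literal status:
p: pure positive
q: mixed (not pure)
r: mixed (not pure)
Pure literal count = 1

1


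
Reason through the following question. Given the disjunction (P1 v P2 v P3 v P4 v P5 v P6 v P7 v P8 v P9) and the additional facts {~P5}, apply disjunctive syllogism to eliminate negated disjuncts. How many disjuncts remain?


Original disjuncts (9): P1, P2, P3, P4, P5, P6, P7, P8, P9
Negated (eliminate): ~P5
Remaining disjuncts: P1, P2, P3, P4, P6, P7, P8, P9
Count = 9 - 1 = 8

8


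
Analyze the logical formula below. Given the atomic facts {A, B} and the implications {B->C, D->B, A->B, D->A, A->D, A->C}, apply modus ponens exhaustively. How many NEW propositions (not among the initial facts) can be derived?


Initial facts: {A, B}
Apply modus ponens to closure:
  B and B->C  =>  C
  A and A->D  =>  D
Final known: {A, B, C, D}
New propositions: {C, D}
Count = 2

2


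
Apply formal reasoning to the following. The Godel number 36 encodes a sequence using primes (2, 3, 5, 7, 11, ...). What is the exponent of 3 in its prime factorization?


Factorize 36 by dividing by 3 repeatedly.
Division steps: 3 divides 36 exactly 2 time(s).
Exponent of 3 = 2

2


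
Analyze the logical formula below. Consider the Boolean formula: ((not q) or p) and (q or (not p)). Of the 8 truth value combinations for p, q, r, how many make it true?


Evaluate all 8 assignments for p, q, r:
p=0, q=0, r=0: 1
p=0, q=0, r=1: 1
p=0, q=1, r=0: 0
p=0, q=1, r=1: 0
p=1, q=0, r=0: 0
p=1, q=0, r=1: 0
p=1, q=1, r=0: 1
p=1, q=1, r=1: 1
Satisfying count = 4

4
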